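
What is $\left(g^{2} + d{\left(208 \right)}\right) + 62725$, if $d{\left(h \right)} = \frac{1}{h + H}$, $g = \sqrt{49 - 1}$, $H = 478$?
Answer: $\frac{43062279}{686} \approx 62773.0$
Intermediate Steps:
$g = 4 \sqrt{3}$ ($g = \sqrt{48} = 4 \sqrt{3} \approx 6.9282$)
$d{\left(h \right)} = \frac{1}{478 + h}$ ($d{\left(h \right)} = \frac{1}{h + 478} = \frac{1}{478 + h}$)
$\left(g^{2} + d{\left(208 \right)}\right) + 62725 = \left(\left(4 \sqrt{3}\right)^{2} + \frac{1}{478 + 208}\right) + 62725 = \left(48 + \frac{1}{686}\right) + 62725 = \frac{32929}{686} + 62725 = \frac{43062279}{686}$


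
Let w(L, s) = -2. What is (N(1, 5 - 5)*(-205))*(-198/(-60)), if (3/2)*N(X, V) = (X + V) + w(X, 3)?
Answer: 451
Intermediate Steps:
N(X, V) = -4/3 + 2*V/3 + 2*X/3 (N(X, V) = 2*((X + V) - 2)/3 = 2*((V + X) - 2)/3 = 2*(-2 + V + X)/3 = -4/3 + 2*V/3 + 2*X/3)
(N(1, 5 - 5)*(-205))*(-198/(-60)) = ((-4/3 + 2*(5 - 5)/3 + (2/3)*1)*(-205))*(-198/(-60)) = ((-4/3 + (2/3)*0 + 2/3)*(-205))*(-198*(-1/60)) = ((-4/3 + 0 + 2/3)*(-205))*(33/10) = -2/3*(-205)*(33/10) = (410/3)*(33/10) = 451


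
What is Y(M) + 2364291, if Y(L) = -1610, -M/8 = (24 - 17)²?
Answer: 2362681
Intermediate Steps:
M = -392 (M = -8*(24 - 17)² = -8*7² = -8*49 = -392)
Y(M) + 2364291 = -1610 + 2364291 = 2362681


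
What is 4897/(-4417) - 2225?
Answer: -9832722/4417 ≈ -2226.1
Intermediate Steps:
4897/(-4417) - 2225 = 4897*(-1/4417) - 2225 = -4897/4417 - 2225 = -9832722/4417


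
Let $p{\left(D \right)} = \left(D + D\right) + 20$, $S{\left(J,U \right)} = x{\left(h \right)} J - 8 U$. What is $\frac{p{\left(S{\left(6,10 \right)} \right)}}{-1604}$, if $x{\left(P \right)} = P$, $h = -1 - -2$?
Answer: $\frac{32}{401} \approx 0.0798$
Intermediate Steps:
$h = 1$ ($h = -1 + 2 = 1$)
$S{\left(J,U \right)} = J - 8 U$ ($S{\left(J,U \right)} = 1 J - 8 U = J - 8 U$)
$p{\left(D \right)} = 20 + 2 D$ ($p{\left(D \right)} = 2 D + 20 = 20 + 2 D$)
$\frac{p{\left(S{\left(6,10 \right)} \right)}}{-1604} = \frac{20 + 2 \left(6 - 80\right)}{-1604} = \left(20 + 2 \left(6 - 80\right)\right) \left(- \frac{1}{1604}\right) = \left(20 + 2 \left(-74\right)\right) \left(- \frac{1}{1604}\right) = \left(20 - 148\right) \left(- \frac{1}{1604}\right) = \left(-128\right) \left(- \frac{1}{1604}\right) = \frac{32}{401}$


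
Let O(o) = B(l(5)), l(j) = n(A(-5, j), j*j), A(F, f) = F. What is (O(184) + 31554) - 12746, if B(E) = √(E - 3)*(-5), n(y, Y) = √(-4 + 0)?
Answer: 18808 - 5*√(-3 + 2*I) ≈ 18805.0 - 9.0868*I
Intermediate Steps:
n(y, Y) = 2*I (n(y, Y) = √(-4) = 2*I)
l(j) = 2*I
B(E) = -5*√(-3 + E) (B(E) = √(-3 + E)*(-5) = -5*√(-3 + E))
O(o) = -5*√(-3 + 2*I)
(O(184) + 31554) - 12746 = (-5*√(-3 + 2*I) + 31554) - 12746 = (31554 - 5*√(-3 + 2*I)) - 12746 = 18808 - 5*√(-3 + 2*I)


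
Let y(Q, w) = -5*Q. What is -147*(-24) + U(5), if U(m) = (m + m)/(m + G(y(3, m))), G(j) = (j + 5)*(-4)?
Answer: 31754/9 ≈ 3528.2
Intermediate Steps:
G(j) = -20 - 4*j (G(j) = (5 + j)*(-4) = -20 - 4*j)
U(m) = 2*m/(40 + m) (U(m) = (m + m)/(m + (-20 - (-20)*3)) = (2*m)/(m + (-20 - 4*(-15))) = (2*m)/(m + (-20 + 60)) = (2*m)/(m + 40) = (2*m)/(40 + m) = 2*m/(40 + m))
-147*(-24) + U(5) = -147*(-24) + 2*5/(40 + 5) = 3528 + 2*5/45 = 3528 + 2*5*(1/45) = 3528 + 2/9 = 31754/9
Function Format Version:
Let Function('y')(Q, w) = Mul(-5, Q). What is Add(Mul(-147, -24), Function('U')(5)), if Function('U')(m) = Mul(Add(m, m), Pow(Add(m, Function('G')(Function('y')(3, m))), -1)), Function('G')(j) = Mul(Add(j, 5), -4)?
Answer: Rational(31754, 9) ≈ 3528.2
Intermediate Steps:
Function('G')(j) = Add(-20, Mul(-4, j)) (Function('G')(j) = Mul(Add(5, j), -4) = Add(-20, Mul(-4, j)))
Function('U')(m) = Mul(2, m, Pow(Add(40, m), -1)) (Function('U')(m) = Mul(Add(m, m), Pow(Add(m, Add(-20, Mul(-4, Mul(-5, 3)))), -1)) = Mul(Mul(2, m), Pow(Add(m, Add(-20, Mul(-4, -15))), -1)) = Mul(Mul(2, m), Pow(Add(m, Add(-20, 60)), -1)) = Mul(Mul(2, m), Pow(Add(m, 40), -1)) = Mul(Mul(2, m), Pow(Add(40, m), -1)) = Mul(2, m, Pow(Add(40, m), -1)))
Add(Mul(-147, -24), Function('U')(5)) = Add(Mul(-147, -24), Mul(2, 5, Pow(Add(40, 5), -1))) = Add(3528, Mul(2, 5, Pow(45, -1))) = Add(3528, Mul(2, 5, Rational(1, 45))) = Add(3528, Rational(2, 9)) = Rational(31754, 9)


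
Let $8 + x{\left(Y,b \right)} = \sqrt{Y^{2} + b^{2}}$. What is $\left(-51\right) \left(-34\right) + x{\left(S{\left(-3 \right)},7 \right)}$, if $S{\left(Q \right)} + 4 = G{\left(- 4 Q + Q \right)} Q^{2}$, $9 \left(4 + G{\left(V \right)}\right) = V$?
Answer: $1726 + \sqrt{1010} \approx 1757.8$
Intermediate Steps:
$G{\left(V \right)} = -4 + \frac{V}{9}$
$S{\left(Q \right)} = -4 + Q^{2} \left(-4 - \frac{Q}{3}\right)$ ($S{\left(Q \right)} = -4 + \left(-4 + \frac{- 4 Q + Q}{9}\right) Q^{2} = -4 + \left(-4 + \frac{\left(-3\right) Q}{9}\right) Q^{2} = -4 + \left(-4 - \frac{Q}{3}\right) Q^{2} = -4 + Q^{2} \left(-4 - \frac{Q}{3}\right)$)
$x{\left(Y,b \right)} = -8 + \sqrt{Y^{2} + b^{2}}$
$\left(-51\right) \left(-34\right) + x{\left(S{\left(-3 \right)},7 \right)} = \left(-51\right) \left(-34\right) - \left(8 - \sqrt{\left(-4 - \frac{\left(-3\right)^{2} \left(12 - 3\right)}{3}\right)^{2} + 7^{2}}\right) = 1734 - \left(8 - \sqrt{\left(-4 - 3 \cdot 9\right)^{2} + 49}\right) = 1734 - \left(8 - \sqrt{\left(-4 - 27\right)^{2} + 49}\right) = 1734 - \left(8 - \sqrt{\left(-31\right)^{2} + 49}\right) = 1734 - \left(8 - \sqrt{961 + 49}\right) = 1734 - \left(8 - \sqrt{1010}\right) = 1726 + \sqrt{1010}$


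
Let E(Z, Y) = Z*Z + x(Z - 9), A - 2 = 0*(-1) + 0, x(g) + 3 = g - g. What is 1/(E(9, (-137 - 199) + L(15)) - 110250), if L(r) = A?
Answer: -1/110172 ≈ -9.0767e-6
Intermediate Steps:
x(g) = -3 (x(g) = -3 + (g - g) = -3 + 0 = -3)
A = 2 (A = 2 + (0*(-1) + 0) = 2 + (0 + 0) = 2 + 0 = 2)
L(r) = 2
E(Z, Y) = -3 + Z² (E(Z, Y) = Z*Z - 3 = Z² - 3 = -3 + Z²)
1/(E(9, (-137 - 199) + L(15)) - 110250) = 1/((-3 + 9²) - 110250) = 1/((-3 + 81) - 110250) = 1/(78 - 110250) = 1/(-110172) = -1/110172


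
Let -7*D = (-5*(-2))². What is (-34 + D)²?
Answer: 114244/49 ≈ 2331.5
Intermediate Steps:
D = -100/7 (D = -(-5*(-2))²/7 = -⅐*10² = -⅐*100 = -100/7 ≈ -14.286)
(-34 + D)² = (-34 - 100/7)² = (-338/7)² = 114244/49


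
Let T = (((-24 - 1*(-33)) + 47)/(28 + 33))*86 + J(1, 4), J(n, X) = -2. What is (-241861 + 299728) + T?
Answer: 3534581/61 ≈ 57944.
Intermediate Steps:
T = 4694/61 (T = (((-24 - 1*(-33)) + 47)/(28 + 33))*86 - 2 = (((-24 + 33) + 47)/61)*86 - 2 = ((9 + 47)*(1/61))*86 - 2 = (56*(1/61))*86 - 2 = (56/61)*86 - 2 = 4816/61 - 2 = 4694/61 ≈ 76.951)
(-241861 + 299728) + T = (-241861 + 299728) + 4694/61 = 57867 + 4694/61 = 3534581/61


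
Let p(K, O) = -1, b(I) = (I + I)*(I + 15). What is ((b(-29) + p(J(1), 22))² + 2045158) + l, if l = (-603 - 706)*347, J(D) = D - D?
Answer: 2248656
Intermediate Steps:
b(I) = 2*I*(15 + I) (b(I) = (2*I)*(15 + I) = 2*I*(15 + I))
J(D) = 0
l = -454223 (l = -1309*347 = -454223)
((b(-29) + p(J(1), 22))² + 2045158) + l = ((2*(-29)*(15 - 29) - 1)² + 2045158) - 454223 = ((2*(-29)*(-14) - 1)² + 2045158) - 454223 = ((812 - 1)² + 2045158) - 454223 = (811² + 2045158) - 454223 = (657721 + 2045158) - 454223 = 2702879 - 454223 = 2248656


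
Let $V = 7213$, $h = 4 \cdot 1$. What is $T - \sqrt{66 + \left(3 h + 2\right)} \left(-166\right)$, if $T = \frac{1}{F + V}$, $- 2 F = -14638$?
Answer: $\frac{1}{14532} + 664 \sqrt{5} \approx 1484.8$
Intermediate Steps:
$F = 7319$ ($F = \left(- \frac{1}{2}\right) \left(-14638\right) = 7319$)
$h = 4$
$T = \frac{1}{14532}$ ($T = \frac{1}{7319 + 7213} = \frac{1}{14532} \approx 6.8814 \cdot 10^{-5}$)
$T - \sqrt{66 + \left(3 h + 2\right)} \left(-166\right) = \frac{1}{14532} - \sqrt{66 + \left(3 \cdot 4 + 2\right)} \left(-166\right) = \frac{1}{14532} - \sqrt{66 + \left(12 + 2\right)} \left(-166\right) = \frac{1}{14532} - \sqrt{66 + 14} \left(-166\right) = \frac{1}{14532} - \sqrt{80} \left(-166\right) = \frac{1}{14532} - 4 \sqrt{5} \left(-166\right) = \frac{1}{14532} - - 664 \sqrt{5} = \frac{1}{14532} + 664 \sqrt{5}$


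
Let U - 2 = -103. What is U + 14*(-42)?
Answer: -689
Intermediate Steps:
U = -101 (U = 2 - 103 = -101)
U + 14*(-42) = -101 + 14*(-42) = -101 - 588 = -689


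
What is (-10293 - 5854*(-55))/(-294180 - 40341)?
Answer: -311677/334521 ≈ -0.93171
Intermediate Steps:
(-10293 - 5854*(-55))/(-294180 - 40341) = (-10293 + 321970)/(-334521) = 311677*(-1/334521) = -311677/334521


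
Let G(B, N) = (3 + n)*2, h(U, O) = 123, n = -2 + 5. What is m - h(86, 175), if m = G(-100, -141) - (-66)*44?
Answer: 2793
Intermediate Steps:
n = 3
G(B, N) = 12 (G(B, N) = (3 + 3)*2 = 6*2 = 12)
m = 2916 (m = 12 - (-66)*44 = 12 - 1*(-2904) = 12 + 2904 = 2916)
m - h(86, 175) = 2916 - 1*123 = 2916 - 123 = 2793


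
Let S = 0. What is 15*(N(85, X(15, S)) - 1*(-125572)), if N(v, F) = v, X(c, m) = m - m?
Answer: 1884855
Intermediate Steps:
X(c, m) = 0
15*(N(85, X(15, S)) - 1*(-125572)) = 15*(85 - 1*(-125572)) = 15*(85 + 125572) = 15*125657 = 1884855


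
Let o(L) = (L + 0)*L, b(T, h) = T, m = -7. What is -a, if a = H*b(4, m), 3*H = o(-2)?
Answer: -16/3 ≈ -5.3333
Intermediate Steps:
o(L) = L² (o(L) = L*L = L²)
H = 4/3 (H = (⅓)*(-2)² = (⅓)*4 = 4/3 ≈ 1.3333)
a = 16/3 (a = (4/3)*4 = 16/3 ≈ 5.3333)
-a = -1*16/3 = -16/3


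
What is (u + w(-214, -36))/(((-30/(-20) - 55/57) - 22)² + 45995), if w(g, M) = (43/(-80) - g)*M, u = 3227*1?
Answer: -289658097/3018694145 ≈ -0.095955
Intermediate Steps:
u = 3227
w(g, M) = M*(-43/80 - g) (w(g, M) = (43*(-1/80) - g)*M = (-43/80 - g)*M = M*(-43/80 - g))
(u + w(-214, -36))/(((-30/(-20) - 55/57) - 22)² + 45995) = (3227 - 1/80*(-36)*(43 + 80*(-214)))/(((-30/(-20) - 55/57) - 22)² + 45995) = (3227 - 1/80*(-36)*(43 - 17120))/(((-30*(-1/20) - 55*1/57) - 22)² + 45995) = (3227 - 1/80*(-36)*(-17077))/(((3/2 - 55/57) - 22)² + 45995) = (3227 - 153693/20)/((61/114 - 22)² + 45995) = -89153/(20*((-2447/114)² + 45995)) = -89153/(20*(5987809/12996 + 45995)) = -89153/(20*603738829/12996) = -89153/20*12996/603738829 = -289658097/3018694145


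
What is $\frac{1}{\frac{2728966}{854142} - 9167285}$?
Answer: $- \frac{427071}{3915080207752} \approx -1.0908 \cdot 10^{-7}$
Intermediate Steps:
$\frac{1}{\frac{2728966}{854142} - 9167285} = \frac{1}{2728966 \cdot \frac{1}{854142} - 9167285} = \frac{1}{\frac{1364483}{427071} - 9167285} = \frac{1}{- \frac{3915080207752}{427071}} = - \frac{427071}{3915080207752}$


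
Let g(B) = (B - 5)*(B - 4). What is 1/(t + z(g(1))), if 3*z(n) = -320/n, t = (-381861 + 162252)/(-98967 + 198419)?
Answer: -895068/9932641 ≈ -0.090114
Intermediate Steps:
g(B) = (-5 + B)*(-4 + B)
t = -219609/99452 ≈ -2.2082
z(n) = -320/(3*n) (z(n) = (-320/n)/3 = -320/(3*n))
1/(t + z(g(1))) = 1/(-219609/99452 - 320/(3*(20 + 1² - 9*1))) = 1/(-219609/99452 - 320/(3*(20 + 1 - 9))) = 1/(-219609/99452 - 320/3/12) = 1/(-219609/99452 - 320/3*1/12) = 1/(-219609/99452 - 80/9) = 1/(-9932641/895068) = -895068/9932641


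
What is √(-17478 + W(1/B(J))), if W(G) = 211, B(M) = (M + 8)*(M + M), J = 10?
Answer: I*√17267 ≈ 131.4*I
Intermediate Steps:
B(M) = 2*M*(8 + M) (B(M) = (8 + M)*(2*M) = 2*M*(8 + M))
√(-17478 + W(1/B(J))) = √(-17478 + 211) = √(-17267) = I*√17267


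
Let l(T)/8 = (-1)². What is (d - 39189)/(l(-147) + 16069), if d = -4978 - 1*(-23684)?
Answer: -20483/16077 ≈ -1.2741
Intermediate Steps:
d = 18706 (d = -4978 + 23684 = 18706)
l(T) = 8 (l(T) = 8*(-1)² = 8*1 = 8)
(d - 39189)/(l(-147) + 16069) = (18706 - 39189)/(8 + 16069) = -20483/16077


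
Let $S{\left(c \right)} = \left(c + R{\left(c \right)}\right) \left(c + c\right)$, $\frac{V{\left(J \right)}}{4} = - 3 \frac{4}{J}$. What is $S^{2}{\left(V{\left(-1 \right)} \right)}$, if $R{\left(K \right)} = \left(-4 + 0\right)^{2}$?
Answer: $37748736$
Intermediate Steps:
$V{\left(J \right)} = - \frac{48}{J}$ ($V{\left(J \right)} = 4 \left(- 3 \frac{4}{J}\right) = 4 \left(- \frac{12}{J}\right) = - \frac{48}{J}$)
$R{\left(K \right)} = 16$ ($R{\left(K \right)} = \left(-4\right)^{2} = 16$)
$S{\left(c \right)} = 2 c \left(16 + c\right)$ ($S{\left(c \right)} = \left(c + 16\right) \left(c + c\right) = \left(16 + c\right) 2 c = 2 c \left(16 + c\right)$)
$S^{2}{\left(V{\left(-1 \right)} \right)} = \left(2 \left(- \frac{48}{-1}\right) \left(16 - \frac{48}{-1}\right)\right)^{2} = \left(2 \left(\left(-48\right) \left(-1\right)\right) \left(16 - -48\right)\right)^{2} = \left(2 \cdot 48 \left(16 + 48\right)\right)^{2} = \left(2 \cdot 48 \cdot 64\right)^{2} = 6144^{2} = 37748736$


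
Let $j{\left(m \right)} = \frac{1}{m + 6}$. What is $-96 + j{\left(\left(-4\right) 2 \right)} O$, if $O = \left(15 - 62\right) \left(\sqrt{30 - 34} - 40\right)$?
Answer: $-1036 + 47 i \approx -1036.0 + 47.0 i$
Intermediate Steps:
$j{\left(m \right)} = \frac{1}{6 + m}$
$O = 1880 - 94 i$ ($O = - 47 \left(\sqrt{-4} - 40\right) = - 47 \left(2 i - 40\right) = - 47 \left(-40 + 2 i\right) = 1880 - 94 i \approx 1880.0 - 94.0 i$)
$-96 + j{\left(\left(-4\right) 2 \right)} O = -96 + \frac{1880 - 94 i}{6 - 8} = -96 + \frac{1880 - 94 i}{-2} = -96 - \frac{1880 - 94 i}{2} = -96 - \left(940 - 47 i\right) = -1036 + 47 i$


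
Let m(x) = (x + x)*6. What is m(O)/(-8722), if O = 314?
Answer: -1884/4361 ≈ -0.43201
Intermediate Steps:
m(x) = 12*x (m(x) = (2*x)*6 = 12*x)
m(O)/(-8722) = (12*314)/(-8722) = 3768*(-1/8722) = -1884/4361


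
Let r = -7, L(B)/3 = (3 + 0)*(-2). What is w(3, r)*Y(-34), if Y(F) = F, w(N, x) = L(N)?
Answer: 612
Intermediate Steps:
L(B) = -18 (L(B) = 3*((3 + 0)*(-2)) = 3*(3*(-2)) = 3*(-6) = -18)
w(N, x) = -18
w(3, r)*Y(-34) = -18*(-34) = 612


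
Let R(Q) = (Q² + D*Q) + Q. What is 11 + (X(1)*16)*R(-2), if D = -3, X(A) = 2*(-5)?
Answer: -1269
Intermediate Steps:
X(A) = -10
R(Q) = Q² - 2*Q (R(Q) = (Q² - 3*Q) + Q = Q² - 2*Q)
11 + (X(1)*16)*R(-2) = 11 + (-10*16)*(-2*(-2 - 2)) = 11 - (-320)*(-4) = 11 - 160*8 = 11 - 1280 = -1269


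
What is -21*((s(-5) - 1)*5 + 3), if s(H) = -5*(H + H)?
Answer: -5208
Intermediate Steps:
s(H) = -10*H
-21*((s(-5) - 1)*5 + 3) = -21*((-10*(-5) - 1)*5 + 3) = -21*((50 - 1)*5 + 3) = -21*(49*5 + 3) = -21*(245 + 3) = -21*248 = -5208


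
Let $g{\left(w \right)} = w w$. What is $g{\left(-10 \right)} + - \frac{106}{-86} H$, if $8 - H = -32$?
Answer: $\frac{6420}{43} \approx 149.3$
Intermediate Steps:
$H = 40$ ($H = 8 - -32 = 8 + 32 = 40$)
$g{\left(w \right)} = w^{2}$
$g{\left(-10 \right)} + - \frac{106}{-86} H = \left(-10\right)^{2} + - \frac{106}{-86} \cdot 40 = 100 + \left(-106\right) \left(- \frac{1}{86}\right) 40 = 100 + \frac{53}{43} \cdot 40 = 100 + \frac{2120}{43} = \frac{6420}{43}$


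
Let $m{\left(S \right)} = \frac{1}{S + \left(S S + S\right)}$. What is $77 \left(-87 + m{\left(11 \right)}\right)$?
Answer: $- \frac{87080}{13} \approx -6698.5$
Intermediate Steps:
$m{\left(S \right)} = \frac{1}{S^{2} + 2 S}$ ($m{\left(S \right)} = \frac{1}{S + \left(S^{2} + S\right)} = \frac{1}{S + \left(S + S^{2}\right)} = \frac{1}{S^{2} + 2 S}$)
$77 \left(-87 + m{\left(11 \right)}\right) = 77 \left(-87 + \frac{1}{11 \left(2 + 11\right)}\right) = 77 \left(-87 + \frac{1}{11 \cdot 13}\right) = 77 \left(-87 + \frac{1}{11} \cdot \frac{1}{13}\right) = 77 \left(-87 + \frac{1}{143}\right) = 77 \left(- \frac{12440}{143}\right) = - \frac{87080}{13}$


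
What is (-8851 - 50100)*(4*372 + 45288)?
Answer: -2757491976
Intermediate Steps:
(-8851 - 50100)*(4*372 + 45288) = -58951*(1488 + 45288) = -58951*46776 = -2757491976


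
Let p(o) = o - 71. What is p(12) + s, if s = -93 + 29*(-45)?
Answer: -1457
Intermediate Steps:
p(o) = -71 + o
s = -1398 (s = -93 - 1305 = -1398)
p(12) + s = (-71 + 12) - 1398 = -59 - 1398 = -1457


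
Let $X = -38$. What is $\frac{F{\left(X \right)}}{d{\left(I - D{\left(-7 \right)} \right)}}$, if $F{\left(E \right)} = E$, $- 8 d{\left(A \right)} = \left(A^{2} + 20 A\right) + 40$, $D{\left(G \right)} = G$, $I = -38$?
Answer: $\frac{304}{381} \approx 0.7979$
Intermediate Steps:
$d{\left(A \right)} = -5 - \frac{5 A}{2} - \frac{A^{2}}{8}$ ($d{\left(A \right)} = - \frac{\left(A^{2} + 20 A\right) + 40}{8} = - \frac{40 + A^{2} + 20 A}{8} = -5 - \frac{5 A}{2} - \frac{A^{2}}{8}$)
$\frac{F{\left(X \right)}}{d{\left(I - D{\left(-7 \right)} \right)}} = - \frac{38}{-5 - \frac{5 \left(-38 - -7\right)}{2} - \frac{\left(-38 - -7\right)^{2}}{8}} = - \frac{38}{-5 - \frac{5 \left(-38 + 7\right)}{2} - \frac{\left(-38 + 7\right)^{2}}{8}} = - \frac{38}{-5 - - \frac{155}{2} - \frac{\left(-31\right)^{2}}{8}} = - \frac{38}{-5 + \frac{155}{2} - \frac{961}{8}} = - \frac{38}{- \frac{381}{8}} = \left(-38\right) \left(- \frac{8}{381}\right) = \frac{304}{381}$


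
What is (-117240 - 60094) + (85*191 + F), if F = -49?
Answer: -161148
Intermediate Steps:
(-117240 - 60094) + (85*191 + F) = (-117240 - 60094) + (85*191 - 49) = -177334 + (16235 - 49) = -177334 + 16186 = -161148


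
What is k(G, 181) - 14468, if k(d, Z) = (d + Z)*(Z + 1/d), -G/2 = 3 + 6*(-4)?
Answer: 1087813/42 ≈ 25900.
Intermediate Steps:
G = 42 (G = -2*(3 + 6*(-4)) = -2*(3 - 24) = -2*(-21) = 42)
k(d, Z) = (Z + d)*(Z + 1/d)
k(G, 181) - 14468 = (1 + 181² + 181*42 + 181/42) - 14468 = (1 + 32761 + 7602 + 181*(1/42)) - 14468 = (1 + 32761 + 7602 + 181/42) - 14468 = 1695469/42 - 14468 = 1087813/42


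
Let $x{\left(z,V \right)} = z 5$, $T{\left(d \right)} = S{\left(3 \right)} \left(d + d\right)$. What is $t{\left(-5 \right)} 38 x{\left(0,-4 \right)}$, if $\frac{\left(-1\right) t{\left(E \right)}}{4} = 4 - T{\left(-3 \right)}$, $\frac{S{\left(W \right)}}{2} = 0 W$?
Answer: $0$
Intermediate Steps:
$S{\left(W \right)} = 0$ ($S{\left(W \right)} = 2 \cdot 0 W = 2 \cdot 0 = 0$)
$T{\left(d \right)} = 0$ ($T{\left(d \right)} = 0 \left(d + d\right) = 0 \cdot 2 d = 0$)
$t{\left(E \right)} = -16$ ($t{\left(E \right)} = - 4 \left(4 - 0\right) = - 4 \left(4 + 0\right) = \left(-4\right) 4 = -16$)
$x{\left(z,V \right)} = 5 z$
$t{\left(-5 \right)} 38 x{\left(0,-4 \right)} = \left(-16\right) 38 \cdot 5 \cdot 0 = \left(-608\right) 0 = 0$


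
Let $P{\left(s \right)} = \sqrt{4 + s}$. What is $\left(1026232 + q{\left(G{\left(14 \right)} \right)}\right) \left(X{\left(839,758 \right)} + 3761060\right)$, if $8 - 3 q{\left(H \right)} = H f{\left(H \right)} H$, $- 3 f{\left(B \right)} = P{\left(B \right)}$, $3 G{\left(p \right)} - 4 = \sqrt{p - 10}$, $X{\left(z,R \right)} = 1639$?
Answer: $3861412154032 + \frac{5016932 \sqrt{6}}{3} \approx 3.8614 \cdot 10^{12}$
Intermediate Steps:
$G{\left(p \right)} = \frac{4}{3} + \frac{\sqrt{-10 + p}}{3}$ ($G{\left(p \right)} = \frac{4}{3} + \frac{\sqrt{p - 10}}{3} = \frac{4}{3} + \frac{\sqrt{-10 + p}}{3}$)
$f{\left(B \right)} = - \frac{\sqrt{4 + B}}{3}$
$q{\left(H \right)} = \frac{8}{3} + \frac{H^{2} \sqrt{4 + H}}{9}$ ($q{\left(H \right)} = \frac{8}{3} - \frac{H \left(- \frac{\sqrt{4 + H}}{3}\right) H}{3} = \frac{8}{3} - \frac{- \frac{H \sqrt{4 + H}}{3} H}{3} = \frac{8}{3} - \frac{\left(- \frac{1}{3}\right) H^{2} \sqrt{4 + H}}{3} = \frac{8}{3} + \frac{H^{2} \sqrt{4 + H}}{9}$)
$\left(1026232 + q{\left(G{\left(14 \right)} \right)}\right) \left(X{\left(839,758 \right)} + 3761060\right) = \left(1026232 + \left(\frac{8}{3} + \frac{\left(\frac{4}{3} + \frac{\sqrt{-10 + 14}}{3}\right)^{2} \sqrt{4 + \left(\frac{4}{3} + \frac{\sqrt{-10 + 14}}{3}\right)}}{9}\right)\right) \left(1639 + 3761060\right) = \left(1026232 + \left(\frac{8}{3} + \frac{\left(\frac{4}{3} + \frac{\sqrt{4}}{3}\right)^{2} \sqrt{4 + \left(\frac{4}{3} + \frac{\sqrt{4}}{3}\right)}}{9}\right)\right) 3762699 = \left(1026232 + \left(\frac{8}{3} + \frac{\left(\frac{4}{3} + \frac{1}{3} \cdot 2\right)^{2} \sqrt{4 + \left(\frac{4}{3} + \frac{1}{3} \cdot 2\right)}}{9}\right)\right) 3762699 = \left(1026232 + \left(\frac{8}{3} + \frac{\left(\frac{4}{3} + \frac{2}{3}\right)^{2} \sqrt{4 + \left(\frac{4}{3} + \frac{2}{3}\right)}}{9}\right)\right) 3762699 = \left(1026232 + \left(\frac{8}{3} + \frac{2^{2} \sqrt{4 + 2}}{9}\right)\right) 3762699 = \left(1026232 + \left(\frac{8}{3} + \frac{1}{9} \cdot 4 \sqrt{6}\right)\right) 3762699 = \left(1026232 + \left(\frac{8}{3} + \frac{4 \sqrt{6}}{9}\right)\right) 3762699 = \left(\frac{3078704}{3} + \frac{4 \sqrt{6}}{9}\right) 3762699 = 3861412154032 + \frac{5016932 \sqrt{6}}{3}$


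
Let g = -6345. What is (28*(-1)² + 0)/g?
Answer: -28/6345 ≈ -0.0044129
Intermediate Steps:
(28*(-1)² + 0)/g = (28*(-1)² + 0)/(-6345) = (28*1 + 0)*(-1/6345) = (28 + 0)*(-1/6345) = 28*(-1/6345) = -28/6345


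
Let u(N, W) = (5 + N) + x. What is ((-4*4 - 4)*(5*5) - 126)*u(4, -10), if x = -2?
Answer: -4382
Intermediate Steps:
u(N, W) = 3 + N (u(N, W) = (5 + N) - 2 = 3 + N)
((-4*4 - 4)*(5*5) - 126)*u(4, -10) = ((-4*4 - 4)*(5*5) - 126)*(3 + 4) = ((-16 - 4)*25 - 126)*7 = (-20*25 - 126)*7 = (-500 - 126)*7 = -626*7 = -4382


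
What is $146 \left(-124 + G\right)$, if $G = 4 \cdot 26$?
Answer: $-2920$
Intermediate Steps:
$G = 104$
$146 \left(-124 + G\right) = 146 \left(-124 + 104\right) = 146 \left(-20\right) = -2920$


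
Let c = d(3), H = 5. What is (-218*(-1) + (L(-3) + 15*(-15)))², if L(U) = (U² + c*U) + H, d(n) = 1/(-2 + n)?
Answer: 16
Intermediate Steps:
c = 1 (c = 1/(-2 + 3) = 1/1 = 1)
L(U) = 5 + U + U² (L(U) = (U² + 1*U) + 5 = (U² + U) + 5 = (U + U²) + 5 = 5 + U + U²)
(-218*(-1) + (L(-3) + 15*(-15)))² = (-218*(-1) + ((5 - 3 + (-3)²) + 15*(-15)))² = (218 + ((5 - 3 + 9) - 225))² = (218 + (11 - 225))² = (218 - 214)² = 4² = 16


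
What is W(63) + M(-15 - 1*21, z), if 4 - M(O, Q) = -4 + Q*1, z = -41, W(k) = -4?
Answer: 45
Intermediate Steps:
M(O, Q) = 8 - Q (M(O, Q) = 4 - (-4 + Q*1) = 4 - (-4 + Q) = 4 + (4 - Q) = 8 - Q)
W(63) + M(-15 - 1*21, z) = -4 + (8 - 1*(-41)) = -4 + (8 + 41) = -4 + 49 = 45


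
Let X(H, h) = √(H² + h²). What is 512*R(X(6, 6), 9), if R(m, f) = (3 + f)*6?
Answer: 36864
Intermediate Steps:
R(m, f) = 18 + 6*f
512*R(X(6, 6), 9) = 512*(18 + 6*9) = 512*(18 + 54) = 512*72 = 36864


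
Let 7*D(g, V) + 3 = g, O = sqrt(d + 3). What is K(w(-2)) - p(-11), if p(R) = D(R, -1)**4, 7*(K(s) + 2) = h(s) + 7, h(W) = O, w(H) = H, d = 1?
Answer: -117/7 ≈ -16.714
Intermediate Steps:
O = 2 (O = sqrt(1 + 3) = sqrt(4) = 2)
D(g, V) = -3/7 + g/7
h(W) = 2
K(s) = -5/7 (K(s) = -2 + (2 + 7)/7 = -2 + (1/7)*9 = -2 + 9/7 = -5/7)
p(R) = (-3/7 + R/7)**4
K(w(-2)) - p(-11) = -5/7 - (-3 - 11)**4/2401 = -5/7 - (-14)**4/2401 = -5/7 - 38416/2401 = -5/7 - 1*16 = -5/7 - 16 = -117/7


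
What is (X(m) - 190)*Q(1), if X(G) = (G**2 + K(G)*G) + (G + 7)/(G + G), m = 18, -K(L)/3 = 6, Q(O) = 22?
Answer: -74965/18 ≈ -4164.7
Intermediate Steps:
K(L) = -18 (K(L) = -3*6 = -18)
X(G) = G**2 - 18*G + (7 + G)/(2*G) (X(G) = (G**2 - 18*G) + (G + 7)/(G + G) = (G**2 - 18*G) + (7 + G)/((2*G)) = (G**2 - 18*G) + (7 + G)*(1/(2*G)) = (G**2 - 18*G) + (7 + G)/(2*G) = G**2 - 18*G + (7 + G)/(2*G))
(X(m) - 190)*Q(1) = ((1/2 + 18**2 - 18*18 + (7/2)/18) - 190)*22 = ((1/2 + 324 - 324 + (7/2)*(1/18)) - 190)*22 = ((1/2 + 324 - 324 + 7/36) - 190)*22 = (25/36 - 190)*22 = -6815/36*22 = -74965/18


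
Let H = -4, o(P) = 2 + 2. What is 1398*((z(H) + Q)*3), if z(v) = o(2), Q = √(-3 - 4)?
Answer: 16776 + 4194*I*√7 ≈ 16776.0 + 11096.0*I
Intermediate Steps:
o(P) = 4
Q = I*√7 (Q = √(-7) = I*√7 ≈ 2.6458*I)
z(v) = 4
1398*((z(H) + Q)*3) = 1398*((4 + I*√7)*3) = 1398*(12 + 3*I*√7) = 16776 + 4194*I*√7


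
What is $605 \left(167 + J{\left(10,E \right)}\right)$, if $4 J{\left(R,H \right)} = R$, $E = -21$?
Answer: $\frac{205095}{2} \approx 1.0255 \cdot 10^{5}$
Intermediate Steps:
$J{\left(R,H \right)} = \frac{R}{4}$
$605 \left(167 + J{\left(10,E \right)}\right) = 605 \left(167 + \frac{1}{4} \cdot 10\right) = 605 \left(167 + \frac{5}{2}\right) = 605 \cdot \frac{339}{2} = \frac{205095}{2}$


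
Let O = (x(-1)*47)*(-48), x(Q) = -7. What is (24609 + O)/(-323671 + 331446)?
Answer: 40401/7775 ≈ 5.1963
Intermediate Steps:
O = 15792 (O = -7*47*(-48) = -329*(-48) = 15792)
(24609 + O)/(-323671 + 331446) = (24609 + 15792)/(-323671 + 331446) = 40401/7775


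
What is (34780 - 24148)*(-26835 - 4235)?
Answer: -330336240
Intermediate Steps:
(34780 - 24148)*(-26835 - 4235) = 10632*(-31070) = -330336240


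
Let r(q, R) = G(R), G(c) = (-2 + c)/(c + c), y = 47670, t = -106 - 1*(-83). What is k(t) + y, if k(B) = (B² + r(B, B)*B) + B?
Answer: 96327/2 ≈ 48164.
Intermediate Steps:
t = -23 (t = -106 + 83 = -23)
G(c) = (-2 + c)/(2*c) (G(c) = (-2 + c)/((2*c)) = (-2 + c)*(1/(2*c)) = (-2 + c)/(2*c))
r(q, R) = (-2 + R)/(2*R)
k(B) = -1 + B² + 3*B/2 (k(B) = (B² + ((-2 + B)/(2*B))*B) + B = (B² + (-1 + B/2)) + B = (-1 + B² + B/2) + B = -1 + B² + 3*B/2)
k(t) + y = (-1 + (-23)² + (3/2)*(-23)) + 47670 = (-1 + 529 - 69/2) + 47670 = 987/2 + 47670 = 96327/2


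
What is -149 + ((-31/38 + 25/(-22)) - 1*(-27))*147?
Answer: 738404/209 ≈ 3533.0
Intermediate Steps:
-149 + ((-31/38 + 25/(-22)) - 1*(-27))*147 = -149 + ((-31*1/38 + 25*(-1/22)) + 27)*147 = -149 + ((-31/38 - 25/22) + 27)*147 = -149 + (-408/209 + 27)*147 = -149 + (5235/209)*147 = -149 + 769545/209 = 738404/209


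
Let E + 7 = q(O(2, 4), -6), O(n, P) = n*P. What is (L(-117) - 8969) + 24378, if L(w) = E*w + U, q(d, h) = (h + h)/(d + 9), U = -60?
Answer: 276260/17 ≈ 16251.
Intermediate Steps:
O(n, P) = P*n
q(d, h) = 2*h/(9 + d) (q(d, h) = (2*h)/(9 + d) = 2*h/(9 + d))
E = -131/17 (E = -7 + 2*(-6)/(9 + 4*2) = -7 + 2*(-6)/(9 + 8) = -7 + 2*(-6)/17 = -7 + 2*(-6)*(1/17) = -7 - 12/17 = -131/17 ≈ -7.7059)
L(w) = -60 - 131*w/17 (L(w) = -131*w/17 - 60 = -60 - 131*w/17)
(L(-117) - 8969) + 24378 = ((-60 - 131/17*(-117)) - 8969) + 24378 = ((-60 + 15327/17) - 8969) + 24378 = (14307/17 - 8969) + 24378 = -138166/17 + 24378 = 276260/17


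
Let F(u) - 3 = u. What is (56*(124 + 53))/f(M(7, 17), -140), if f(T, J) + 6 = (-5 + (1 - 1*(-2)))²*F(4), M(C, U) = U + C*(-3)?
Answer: 4956/11 ≈ 450.55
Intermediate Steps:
F(u) = 3 + u
M(C, U) = U - 3*C
f(T, J) = 22 (f(T, J) = -6 + (-5 + (1 - 1*(-2)))²*(3 + 4) = -6 + (-5 + (1 + 2))²*7 = -6 + (-5 + 3)²*7 = -6 + (-2)²*7 = -6 + 4*7 = -6 + 28 = 22)
(56*(124 + 53))/f(M(7, 17), -140) = (56*(124 + 53))/22 = (56*177)*(1/22) = 9912*(1/22) = 4956/11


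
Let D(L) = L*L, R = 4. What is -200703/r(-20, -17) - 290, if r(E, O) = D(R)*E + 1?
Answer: 108193/319 ≈ 339.16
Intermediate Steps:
D(L) = L²
r(E, O) = 1 + 16*E (r(E, O) = 4²*E + 1 = 16*E + 1 = 1 + 16*E)
-200703/r(-20, -17) - 290 = -200703/(1 + 16*(-20)) - 290 = -200703/(1 - 320) - 290 = -200703/(-319) - 290 = -200703*(-1)/319 - 290 = -447*(-449/319) - 290 = 200703/319 - 290 = 108193/319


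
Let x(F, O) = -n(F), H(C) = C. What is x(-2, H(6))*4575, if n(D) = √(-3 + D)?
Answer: -4575*I*√5 ≈ -10230.0*I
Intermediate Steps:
x(F, O) = -√(-3 + F)
x(-2, H(6))*4575 = -√(-3 - 2)*4575 = -√(-5)*4575 = -I*√5*4575 = -4575*I*√5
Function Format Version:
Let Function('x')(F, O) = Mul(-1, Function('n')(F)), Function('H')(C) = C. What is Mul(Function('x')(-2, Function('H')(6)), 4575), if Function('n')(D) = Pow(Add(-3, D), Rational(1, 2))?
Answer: Mul(-4575, I, Pow(5, Rational(1, 2))) ≈ Mul(-10230., I)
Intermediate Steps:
Function('x')(F, O) = Mul(-1, Pow(Add(-3, F), Rational(1, 2)))
Mul(Function('x')(-2, Function('H')(6)), 4575) = Mul(Mul(-1, Pow(Add(-3, -2), Rational(1, 2))), 4575) = Mul(Mul(-1, Pow(-5, Rational(1, 2))), 4575) = Mul(Mul(-1, Mul(I, Pow(5, Rational(1, 2)))), 4575) = Mul(Mul(-1, I, Pow(5, Rational(1, 2))), 4575) = Mul(-4575, I, Pow(5, Rational(1, 2)))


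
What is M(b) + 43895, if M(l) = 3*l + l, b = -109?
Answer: 43459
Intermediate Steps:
M(l) = 4*l
M(b) + 43895 = 4*(-109) + 43895 = -436 + 43895 = 43459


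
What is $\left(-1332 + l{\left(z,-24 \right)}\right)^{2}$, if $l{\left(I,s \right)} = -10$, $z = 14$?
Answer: $1800964$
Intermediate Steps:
$\left(-1332 + l{\left(z,-24 \right)}\right)^{2} = \left(-1332 - 10\right)^{2} = \left(-1342\right)^{2} = 1800964$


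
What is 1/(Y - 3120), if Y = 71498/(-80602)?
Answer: -40301/125774869 ≈ -0.00032042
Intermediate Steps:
Y = -35749/40301 (Y = 71498*(-1/80602) = -35749/40301 ≈ -0.88705)
1/(Y - 3120) = 1/(-35749/40301 - 3120) = 1/(-125774869/40301) = -40301/125774869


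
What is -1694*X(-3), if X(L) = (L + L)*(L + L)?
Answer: -60984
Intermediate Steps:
X(L) = 4*L² (X(L) = (2*L)*(2*L) = 4*L²)
-1694*X(-3) = -6776*(-3)² = -6776*9 = -1694*36 = -60984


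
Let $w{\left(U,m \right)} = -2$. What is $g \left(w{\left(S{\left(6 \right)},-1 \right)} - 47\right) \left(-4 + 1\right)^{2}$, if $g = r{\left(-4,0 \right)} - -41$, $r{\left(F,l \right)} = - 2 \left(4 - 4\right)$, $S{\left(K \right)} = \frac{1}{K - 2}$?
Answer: $-18081$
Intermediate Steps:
$S{\left(K \right)} = \frac{1}{-2 + K}$
$r{\left(F,l \right)} = 0$ ($r{\left(F,l \right)} = \left(-2\right) 0 = 0$)
$g = 41$ ($g = 0 - -41 = 0 + 41 = 41$)
$g \left(w{\left(S{\left(6 \right)},-1 \right)} - 47\right) \left(-4 + 1\right)^{2} = 41 \left(-2 - 47\right) \left(-4 + 1\right)^{2} = 41 \left(-2 - 47\right) \left(-3\right)^{2} = 41 \left(-49\right) 9 = \left(-2009\right) 9 = -18081$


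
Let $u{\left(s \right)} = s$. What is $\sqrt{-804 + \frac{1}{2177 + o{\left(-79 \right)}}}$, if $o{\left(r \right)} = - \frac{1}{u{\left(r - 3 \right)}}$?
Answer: $\frac{i \sqrt{2846837773630}}{59505} \approx 28.355 i$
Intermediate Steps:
$o{\left(r \right)} = - \frac{1}{-3 + r}$ ($o{\left(r \right)} = - \frac{1}{r - 3} = - \frac{1}{-3 + r}$)
$\sqrt{-804 + \frac{1}{2177 + o{\left(-79 \right)}}} = \sqrt{-804 + \frac{1}{2177 - \frac{1}{-3 - 79}}} = \sqrt{-804 + \frac{1}{2177 - \frac{1}{-82}}} = \sqrt{-804 + \frac{1}{2177 - - \frac{1}{82}}} = \sqrt{-804 + \frac{1}{2177 + \frac{1}{82}}} = \sqrt{-804 + \frac{1}{\frac{178515}{82}}} = \sqrt{-804 + \frac{82}{178515}} = \sqrt{- \frac{143525978}{178515}} = \frac{i \sqrt{2846837773630}}{59505}$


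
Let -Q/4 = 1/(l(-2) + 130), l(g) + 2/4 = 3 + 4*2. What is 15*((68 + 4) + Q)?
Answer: 303360/281 ≈ 1079.6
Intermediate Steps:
l(g) = 21/2 (l(g) = -½ + (3 + 4*2) = -½ + (3 + 8) = -½ + 11 = 21/2)
Q = -8/281 (Q = -4/(21/2 + 130) = -4/281/2 = -4*2/281 = -8/281 ≈ -0.028470)
15*((68 + 4) + Q) = 15*((68 + 4) - 8/281) = 15*(72 - 8/281) = 15*(20224/281) = 303360/281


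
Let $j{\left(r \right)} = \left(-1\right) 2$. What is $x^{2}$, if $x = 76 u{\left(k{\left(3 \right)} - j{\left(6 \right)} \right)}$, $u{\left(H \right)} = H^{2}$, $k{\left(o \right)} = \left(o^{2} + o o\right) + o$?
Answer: $1616361616$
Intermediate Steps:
$j{\left(r \right)} = -2$
$k{\left(o \right)} = o + 2 o^{2}$ ($k{\left(o \right)} = \left(o^{2} + o^{2}\right) + o = 2 o^{2} + o = o + 2 o^{2}$)
$x = 40204$ ($x = 76 \left(3 \left(1 + 2 \cdot 3\right) - -2\right)^{2} = 76 \left(3 \left(1 + 6\right) + 2\right)^{2} = 76 \left(3 \cdot 7 + 2\right)^{2} = 76 \left(21 + 2\right)^{2} = 76 \cdot 23^{2} = 76 \cdot 529 = 40204$)
$x^{2} = 40204^{2} = 1616361616$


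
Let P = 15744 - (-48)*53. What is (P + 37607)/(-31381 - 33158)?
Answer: -55895/64539 ≈ -0.86607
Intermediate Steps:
P = 18288 (P = 15744 - 1*(-2544) = 15744 + 2544 = 18288)
(P + 37607)/(-31381 - 33158) = (18288 + 37607)/(-31381 - 33158) = 55895/(-64539) = 55895*(-1/64539) = -55895/64539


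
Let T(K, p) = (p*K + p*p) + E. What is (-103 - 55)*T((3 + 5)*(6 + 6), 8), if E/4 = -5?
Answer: -128296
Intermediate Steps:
E = -20 (E = 4*(-5) = -20)
T(K, p) = -20 + p² + K*p (T(K, p) = (p*K + p*p) - 20 = (K*p + p²) - 20 = (p² + K*p) - 20 = -20 + p² + K*p)
(-103 - 55)*T((3 + 5)*(6 + 6), 8) = (-103 - 55)*(-20 + 8² + ((3 + 5)*(6 + 6))*8) = -158*(-20 + 64 + (8*12)*8) = -158*(-20 + 64 + 96*8) = -158*(-20 + 64 + 768) = -158*812 = -128296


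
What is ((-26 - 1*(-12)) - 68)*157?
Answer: -12874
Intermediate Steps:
((-26 - 1*(-12)) - 68)*157 = ((-26 + 12) - 68)*157 = (-14 - 68)*157 = -82*157 = -12874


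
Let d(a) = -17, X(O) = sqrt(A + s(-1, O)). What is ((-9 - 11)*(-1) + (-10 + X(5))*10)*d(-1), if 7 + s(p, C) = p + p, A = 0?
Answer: 1360 - 510*I ≈ 1360.0 - 510.0*I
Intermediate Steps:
s(p, C) = -7 + 2*p (s(p, C) = -7 + (p + p) = -7 + 2*p)
X(O) = 3*I (X(O) = sqrt(0 + (-7 + 2*(-1))) = sqrt(0 + (-7 - 2)) = sqrt(0 - 9) = sqrt(-9) = 3*I)
((-9 - 11)*(-1) + (-10 + X(5))*10)*d(-1) = ((-9 - 11)*(-1) + (-10 + 3*I)*10)*(-17) = (-20*(-1) + (-100 + 30*I))*(-17) = (20 + (-100 + 30*I))*(-17) = (-80 + 30*I)*(-17) = 1360 - 510*I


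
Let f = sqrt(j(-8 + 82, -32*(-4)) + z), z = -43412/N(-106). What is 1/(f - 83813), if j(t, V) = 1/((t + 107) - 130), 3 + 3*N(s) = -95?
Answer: -209448687/17554519482464 - 7*sqrt(169374417)/17554519482464 ≈ -1.1937e-5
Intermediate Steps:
N(s) = -98/3 (N(s) = -1 + (1/3)*(-95) = -1 - 95/3 = -98/3)
j(t, V) = 1/(-23 + t) (j(t, V) = 1/((107 + t) - 130) = 1/(-23 + t))
z = 65118/49 (z = -43412/(-98/3) = -43412*(-3/98) = 65118/49 ≈ 1328.9)
f = sqrt(169374417)/357 (f = sqrt(1/(-23 + (-8 + 82)) + 65118/49) = sqrt(1/(-23 + 74) + 65118/49) = sqrt(1/51 + 65118/49) = sqrt(3321067/2499) = sqrt(169374417)/357 ≈ 36.455)
1/(f - 83813) = 1/(sqrt(169374417)/357 - 83813) = 1/(-83813 + sqrt(169374417)/357)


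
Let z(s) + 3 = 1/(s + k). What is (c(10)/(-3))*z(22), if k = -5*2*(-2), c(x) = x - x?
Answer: 0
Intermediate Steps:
c(x) = 0
k = 20 (k = -10*(-2) = 20)
z(s) = -3 + 1/(20 + s) (z(s) = -3 + 1/(s + 20) = -3 + 1/(20 + s))
(c(10)/(-3))*z(22) = (0/(-3))*((-59 - 3*22)/(20 + 22)) = (0*(-⅓))*((-59 - 66)/42) = 0*((1/42)*(-125)) = 0*(-125/42) = 0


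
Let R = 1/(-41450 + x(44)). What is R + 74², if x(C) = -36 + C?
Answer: 226936391/41442 ≈ 5476.0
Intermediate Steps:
R = -1/41442 (R = 1/(-41450 + (-36 + 44)) = 1/(-41450 + 8) = 1/(-41442) = -1/41442 ≈ -2.4130e-5)
R + 74² = -1/41442 + 74² = -1/41442 + 5476 = 226936391/41442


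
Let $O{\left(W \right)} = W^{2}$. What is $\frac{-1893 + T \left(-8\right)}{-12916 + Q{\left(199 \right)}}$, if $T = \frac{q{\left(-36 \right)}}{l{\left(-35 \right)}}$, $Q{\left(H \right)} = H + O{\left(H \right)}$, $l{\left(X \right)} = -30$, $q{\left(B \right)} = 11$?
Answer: $- \frac{28351}{403260} \approx -0.070305$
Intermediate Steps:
$Q{\left(H \right)} = H + H^{2}$
$T = - \frac{11}{30}$ ($T = \frac{11}{-30} = 11 \left(- \frac{1}{30}\right) = - \frac{11}{30} \approx -0.36667$)
$\frac{-1893 + T \left(-8\right)}{-12916 + Q{\left(199 \right)}} = \frac{-1893 - - \frac{44}{15}}{-12916 + 199 \left(1 + 199\right)} = \frac{-1893 + \frac{44}{15}}{-12916 + 199 \cdot 200} = - \frac{28351}{15 \left(-12916 + 39800\right)} = - \frac{28351}{15 \cdot 26884} = \left(- \frac{28351}{15}\right) \frac{1}{26884} = - \frac{28351}{403260}$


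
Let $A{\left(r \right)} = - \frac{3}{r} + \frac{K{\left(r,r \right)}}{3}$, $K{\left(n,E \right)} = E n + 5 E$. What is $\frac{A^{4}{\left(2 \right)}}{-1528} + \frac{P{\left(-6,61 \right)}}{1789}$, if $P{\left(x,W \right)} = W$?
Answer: $- \frac{112346701}{3542735232} \approx -0.031712$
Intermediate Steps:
$K{\left(n,E \right)} = 5 E + E n$
$A{\left(r \right)} = - \frac{3}{r} + \frac{r \left(5 + r\right)}{3}$
$\frac{A^{4}{\left(2 \right)}}{-1528} + \frac{P{\left(-6,61 \right)}}{1789} = \frac{\left(\frac{-9 + 2^{2} \left(5 + 2\right)}{3 \cdot 2}\right)^{4}}{-1528} + \frac{61}{1789} = \left(\frac{1}{3} \cdot \frac{1}{2} \left(-9 + 4 \cdot 7\right)\right)^{4} \left(- \frac{1}{1528}\right) + 61 \cdot \frac{1}{1789} = \left(\frac{1}{3} \cdot \frac{1}{2} \left(-9 + 28\right)\right)^{4} \left(- \frac{1}{1528}\right) + \frac{61}{1789} = \left(\frac{1}{3} \cdot \frac{1}{2} \cdot 19\right)^{4} \left(- \frac{1}{1528}\right) + \frac{61}{1789} = \left(\frac{19}{6}\right)^{4} \left(- \frac{1}{1528}\right) + \frac{61}{1789} = \frac{130321}{1296} \left(- \frac{1}{1528}\right) + \frac{61}{1789} = - \frac{130321}{1980288} + \frac{61}{1789} = - \frac{112346701}{3542735232}$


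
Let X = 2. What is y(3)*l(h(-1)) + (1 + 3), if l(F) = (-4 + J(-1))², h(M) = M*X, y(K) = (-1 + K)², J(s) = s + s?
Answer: 148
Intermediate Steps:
J(s) = 2*s
h(M) = 2*M (h(M) = M*2 = 2*M)
l(F) = 36 (l(F) = (-4 + 2*(-1))² = (-4 - 2)² = (-6)² = 36)
y(3)*l(h(-1)) + (1 + 3) = (-1 + 3)²*36 + (1 + 3) = 2²*36 + 4 = 4*36 + 4 = 144 + 4 = 148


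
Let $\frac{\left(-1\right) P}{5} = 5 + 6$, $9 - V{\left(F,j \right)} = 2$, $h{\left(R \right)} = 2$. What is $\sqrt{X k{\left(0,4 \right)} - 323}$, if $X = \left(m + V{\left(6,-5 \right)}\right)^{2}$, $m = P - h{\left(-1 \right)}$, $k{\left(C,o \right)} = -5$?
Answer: $i \sqrt{12823} \approx 113.24 i$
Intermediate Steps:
$V{\left(F,j \right)} = 7$ ($V{\left(F,j \right)} = 9 - 2 = 7$)
$P = -55$ ($P = - 5 \left(5 + 6\right) = \left(-5\right) 11 = -55$)
$m = -57$ ($m = -55 - 2 = -57$)
$X = 2500$ ($X = \left(-57 + 7\right)^{2} = \left(-50\right)^{2} = 2500$)
$\sqrt{X k{\left(0,4 \right)} - 323} = \sqrt{2500 \left(-5\right) - 323} = \sqrt{-12500 - 323} = \sqrt{-12823} = i \sqrt{12823}$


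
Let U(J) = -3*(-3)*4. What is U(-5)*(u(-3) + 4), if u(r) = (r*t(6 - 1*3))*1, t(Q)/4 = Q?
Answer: -1152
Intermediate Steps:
t(Q) = 4*Q
U(J) = 36 (U(J) = 9*4 = 36)
u(r) = 12*r (u(r) = (r*(4*(6 - 1*3)))*1 = (r*(4*(6 - 3)))*1 = (r*(4*3))*1 = (r*12)*1 = (12*r)*1 = 12*r)
U(-5)*(u(-3) + 4) = 36*(12*(-3) + 4) = 36*(-36 + 4) = 36*(-32) = -1152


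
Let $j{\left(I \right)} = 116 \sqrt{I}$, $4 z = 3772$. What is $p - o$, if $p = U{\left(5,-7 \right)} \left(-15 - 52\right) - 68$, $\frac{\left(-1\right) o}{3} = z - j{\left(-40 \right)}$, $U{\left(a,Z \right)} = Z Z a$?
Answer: $-13654 - 696 i \sqrt{10} \approx -13654.0 - 2200.9 i$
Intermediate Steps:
$z = 943$ ($z = \frac{1}{4} \cdot 3772 = 943$)
$U{\left(a,Z \right)} = a Z^{2}$ ($U{\left(a,Z \right)} = Z^{2} a = a Z^{2}$)
$o = -2829 + 696 i \sqrt{10}$ ($o = - 3 \left(943 - 116 \sqrt{-40}\right) = - 3 \left(943 - 116 \cdot 2 i \sqrt{10}\right) = - 3 \left(943 - 232 i \sqrt{10}\right) = -2829 + 696 i \sqrt{10} \approx -2829.0 + 2200.9 i$)
$p = -16483$ ($p = 5 \left(-7\right)^{2} \left(-15 - 52\right) - 68 = 5 \cdot 49 \left(-67\right) - 68 = 245 \left(-67\right) - 68 = -16415 - 68 = -16483$)
$p - o = -16483 - \left(-2829 + 696 i \sqrt{10}\right) = -16483 + \left(2829 - 696 i \sqrt{10}\right) = -13654 - 696 i \sqrt{10}$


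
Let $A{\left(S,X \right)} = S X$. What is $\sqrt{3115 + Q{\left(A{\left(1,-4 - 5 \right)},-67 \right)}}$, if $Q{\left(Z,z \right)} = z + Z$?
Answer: $\sqrt{3039} \approx 55.127$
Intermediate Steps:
$Q{\left(Z,z \right)} = Z + z$
$\sqrt{3115 + Q{\left(A{\left(1,-4 - 5 \right)},-67 \right)}} = \sqrt{3115 - \left(67 - \left(-4 - 5\right)\right)} = \sqrt{3115 + \left(1 \left(-9\right) - 67\right)} = \sqrt{3115 - 76} = \sqrt{3039}$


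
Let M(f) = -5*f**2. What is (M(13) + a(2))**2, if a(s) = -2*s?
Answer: 720801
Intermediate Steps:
(M(13) + a(2))**2 = (-5*13**2 - 2*2)**2 = (-5*169 - 4)**2 = (-845 - 4)**2 = (-849)**2 = 720801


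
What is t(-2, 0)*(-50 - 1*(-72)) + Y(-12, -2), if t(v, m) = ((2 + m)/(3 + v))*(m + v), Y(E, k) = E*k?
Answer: -64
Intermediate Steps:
t(v, m) = (2 + m)*(m + v)/(3 + v) (t(v, m) = ((2 + m)/(3 + v))*(m + v) = (2 + m)*(m + v)/(3 + v))
t(-2, 0)*(-50 - 1*(-72)) + Y(-12, -2) = ((0² + 2*0 + 2*(-2) + 0*(-2))/(3 - 2))*(-50 - 1*(-72)) - 12*(-2) = ((0 + 0 - 4 + 0)/1)*(-50 + 72) + 24 = (1*(-4))*22 + 24 = -4*22 + 24 = -88 + 24 = -64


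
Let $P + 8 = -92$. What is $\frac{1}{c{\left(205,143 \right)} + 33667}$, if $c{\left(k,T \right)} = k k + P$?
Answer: $\frac{1}{75592} \approx 1.3229 \cdot 10^{-5}$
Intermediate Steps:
$P = -100$ ($P = -8 - 92 = -100$)
$c{\left(k,T \right)} = -100 + k^{2}$ ($c{\left(k,T \right)} = k k - 100 = k^{2} - 100 = -100 + k^{2}$)
$\frac{1}{c{\left(205,143 \right)} + 33667} = \frac{1}{\left(-100 + 205^{2}\right) + 33667} = \frac{1}{\left(-100 + 42025\right) + 33667} = \frac{1}{41925 + 33667} = \frac{1}{75592}$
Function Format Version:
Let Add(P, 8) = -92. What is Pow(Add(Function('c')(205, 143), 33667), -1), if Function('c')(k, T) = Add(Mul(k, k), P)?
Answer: Rational(1, 75592) ≈ 1.3229e-5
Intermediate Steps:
P = -100 (P = Add(-8, -92) = -100)
Function('c')(k, T) = Add(-100, Pow(k, 2)) (Function('c')(k, T) = Add(Mul(k, k), -100) = Add(Pow(k, 2), -100) = Add(-100, Pow(k, 2)))
Pow(Add(Function('c')(205, 143), 33667), -1) = Pow(Add(Add(-100, Pow(205, 2)), 33667), -1) = Pow(Add(Add(-100, 42025), 33667), -1) = Pow(Add(41925, 33667), -1) = Pow(75592, -1) = Rational(1, 75592)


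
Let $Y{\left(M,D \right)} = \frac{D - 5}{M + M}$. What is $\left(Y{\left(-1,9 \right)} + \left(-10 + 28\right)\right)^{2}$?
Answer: $256$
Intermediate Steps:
$Y{\left(M,D \right)} = \frac{-5 + D}{2 M}$
$\left(Y{\left(-1,9 \right)} + \left(-10 + 28\right)\right)^{2} = \left(\frac{-5 + 9}{2 \left(-1\right)} + \left(-10 + 28\right)\right)^{2} = \left(\frac{1}{2} \left(-1\right) 4 + 18\right)^{2} = \left(-2 + 18\right)^{2} = 16^{2} = 256$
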